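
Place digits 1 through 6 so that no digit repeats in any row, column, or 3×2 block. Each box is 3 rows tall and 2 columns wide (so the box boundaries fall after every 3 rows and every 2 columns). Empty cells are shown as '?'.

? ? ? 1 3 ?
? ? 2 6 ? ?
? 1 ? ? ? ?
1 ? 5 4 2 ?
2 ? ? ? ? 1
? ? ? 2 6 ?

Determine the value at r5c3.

r1c3 = 4: row 1 has {1,3}; col 3 has {2,5}; box has {1,2,6} → only 4 remains.
r3c3 = 3: row 3 has {1}; col 3 has {2,4,5}; box has {1,2,4,6} → only 3 remains.
r3c4 = 5: row 3 has {1,3}; col 4 has {1,2,4,6}; box has {1,2,3,4,6} → only 5 remains.
r3c5 = 4: row 3 has {1,3,5}; col 5 has {2,3,6}; box has {3} → only 4 remains.
r4c6 = 3: row 4 has {1,2,4,5}; col 6 has {1}; box has {1,2,6} → only 3 remains.
r5c3 = 6: row 5 has {1,2}; col 3 has {2,3,4,5}; box has {2,4,5} → only 6 remains.

6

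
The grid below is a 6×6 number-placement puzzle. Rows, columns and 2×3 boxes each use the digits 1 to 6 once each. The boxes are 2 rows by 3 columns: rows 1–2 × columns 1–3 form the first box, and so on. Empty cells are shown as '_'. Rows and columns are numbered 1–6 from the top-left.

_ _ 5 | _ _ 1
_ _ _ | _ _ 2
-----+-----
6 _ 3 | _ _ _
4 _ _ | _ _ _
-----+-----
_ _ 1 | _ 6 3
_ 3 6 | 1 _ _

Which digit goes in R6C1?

2

R2C3 = 4: row 2 has {2}; col 3 has {1,3,5,6}; box has {5} → only 4 remains.
R4C3 = 2: row 4 has {4}; col 3 has {1,3,4,5,6}; box has {3,4,6} → only 2 remains.
R2C1 = 1: in column 1, 1 can only go here (every other open cell in that column sees a 1).
R2C2 = 6: row 2 has {1,2,4}; col 2 has {3}; box has {1,4,5} → only 6 remains.
R1C2 = 2: row 1 has {1,5}; col 2 has {3,6}; box has {1,4,5,6} → only 2 remains.
R1C1 = 3: row 1 has {1,2,5}; col 1 has {1,4,6}; box has {1,2,4,5,6} → only 3 remains.
R1C5 = 4: row 1 has {1,2,3,5}; col 5 has {6}; box has {1,2} → only 4 remains.
R1C4 = 6: row 1 has {1,2,3,4,5}; col 4 has {1}; box has {1,2,4} → only 6 remains.
R4C6 = 6: in row 4, 6 can only go here (every other open cell in that row sees a 6).
R6C6 = 4: in row 6, 4 can only go here (every other open cell in that row sees a 4).
R3C6 = 5: row 3 has {3,6}; col 6 has {1,2,3,4,6}; box has {6} → only 5 remains.
R4C4 = 3: row 4 has {2,4,6}; col 4 has {1,6}; box has {5,6} → only 3 remains.
R4C5 = 1: row 4 has {2,3,4,6}; col 5 has {4,6}; box has {3,5,6} → only 1 remains.
R2C4 = 5: row 2 has {1,2,4,6}; col 4 has {1,3,6}; box has {1,2,4,6} → only 5 remains.
R2C5 = 3: row 2 has {1,2,4,5,6}; col 5 has {1,4,6}; box has {1,2,4,5,6} → only 3 remains.
R3C2 = 1: row 3 has {3,5,6}; col 2 has {2,3,6}; box has {2,3,4,6} → only 1 remains.
R3C5 = 2: row 3 has {1,3,5,6}; col 5 has {1,3,4,6}; box has {1,3,5,6} → only 2 remains.
R4C2 = 5: row 4 has {1,2,3,4,6}; col 2 has {1,2,3,6}; box has {1,2,3,4,6} → only 5 remains.
R5C2 = 4: row 5 has {1,3,6}; col 2 has {1,2,3,5,6}; box has {1,3,6} → only 4 remains.
R5C4 = 2: row 5 has {1,3,4,6}; col 4 has {1,3,5,6}; box has {1,3,4,6} → only 2 remains.
R6C5 = 5: row 6 has {1,3,4,6}; col 5 has {1,2,3,4,6}; box has {1,2,3,4,6} → only 5 remains.
R3C4 = 4: row 3 has {1,2,3,5,6}; col 4 has {1,2,3,5,6}; box has {1,2,3,5,6} → only 4 remains.
R5C1 = 5: row 5 has {1,2,3,4,6}; col 1 has {1,3,4,6}; box has {1,3,4,6} → only 5 remains.
R6C1 = 2: row 6 has {1,3,4,5,6}; col 1 has {1,3,4,5,6}; box has {1,3,4,5,6} → only 2 remains.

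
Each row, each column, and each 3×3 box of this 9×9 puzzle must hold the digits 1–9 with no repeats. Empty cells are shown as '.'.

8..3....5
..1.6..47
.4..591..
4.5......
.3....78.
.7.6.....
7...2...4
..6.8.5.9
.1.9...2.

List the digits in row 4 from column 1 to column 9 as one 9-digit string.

r8c2 = 2 (sole candidate).
r8c1 = 3 (sole candidate).
r9c1 = 5 (sole candidate).
r2c7 = 3 (hidden single in row 2).
r2c2 = 5 (hidden single in row 2).
r3c8 = 6 (sole candidate).
r1c8 = 9 (sole candidate).
r3c1 = 2 (sole candidate).
r3c9 = 8 (sole candidate).
r1c2 = 6 (sole candidate).
r1c3 = 7 (sole candidate).
r1c7 = 2 (sole candidate).
r2c1 = 9 (sole candidate).
r3c3 = 3 (sole candidate).
r3c4 = 7 (sole candidate).
r6c1 = 1 (sole candidate).
r5c1 = 6 (sole candidate).
r9c3 = 4 (hidden single in column 3).
r9c7 = 8 (hidden single in row 9).
r7c7 = 6 (sole candidate).
r9c9 = 3 (sole candidate).
r4c7 = 9: row 4 has {4,5}; col 7 has {1,2,3,5,6,7,8}; box has {7,8} → only 9 remains.
r6c7 = 4 (sole candidate).
r6c9 = 2 (sole candidate).
r7c8 = 1 (sole candidate).
r8c8 = 7 (sole candidate).
r9c5 = 7 (sole candidate).
r9c6 = 6 (sole candidate).
r4c2 = 8: row 4 has {4,5,9}; col 2 has {1,2,3,4,5,6,7}; box has {1,3,4,5,6,7} → only 8 remains.
r4c8 = 3: row 4 has {4,5,8,9}; col 8 has {1,2,4,6,7,8,9}; box has {2,4,7,8,9} → only 3 remains.
r5c9 = 1 (sole candidate).
r6c3 = 9 (sole candidate).
r6c5 = 3 (sole candidate).
r6c8 = 5 (sole candidate).
r7c2 = 9 (sole candidate).
r7c3 = 8 (sole candidate).
r7c4 = 5 (sole candidate).
r7c6 = 3 (sole candidate).
r4c5 = 1: row 4 has {3,4,5,8,9}; col 5 has {2,3,5,6,7,8}; box has {3,6} → only 1 remains.
r4c9 = 6: row 4 has {1,3,4,5,8,9}; col 9 has {1,2,3,4,5,7,8,9}; box has {1,2,3,4,5,7,8,9} → only 6 remains.
r5c3 = 2 (sole candidate).
r5c4 = 4 (sole candidate).
r5c5 = 9 (sole candidate).
r5c6 = 5 (sole candidate).
r6c6 = 8 (sole candidate).
r8c4 = 1 (sole candidate).
r8c6 = 4 (sole candidate).
r1c5 = 4 (sole candidate).
r1c6 = 1 (sole candidate).
r2c6 = 2 (sole candidate).
r4c4 = 2: row 4 has {1,3,4,5,6,8,9}; col 4 has {1,3,4,5,6,7,9}; box has {1,3,4,5,6,8,9} → only 2 remains.
r4c6 = 7: row 4 has {1,2,3,4,5,6,8,9}; col 6 has {1,2,3,4,5,6,8,9}; box has {1,2,3,4,5,6,8,9} → only 7 remains.

485217936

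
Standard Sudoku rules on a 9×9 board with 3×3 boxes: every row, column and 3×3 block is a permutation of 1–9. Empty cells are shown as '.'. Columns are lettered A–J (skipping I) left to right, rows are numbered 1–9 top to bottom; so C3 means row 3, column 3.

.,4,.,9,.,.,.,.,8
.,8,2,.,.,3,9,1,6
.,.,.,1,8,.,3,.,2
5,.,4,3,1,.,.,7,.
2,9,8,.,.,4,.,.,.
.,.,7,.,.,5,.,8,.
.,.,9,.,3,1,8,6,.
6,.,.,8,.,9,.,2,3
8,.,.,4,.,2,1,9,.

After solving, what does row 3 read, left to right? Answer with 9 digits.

956187342

H1 = 5: row 1 has {4,8,9}; col 8 has {1,2,6,7,8,9}; box has {1,2,3,6,8,9} → only 5 remains.
A2 = 7: row 2 has {1,2,3,6,8,9}; col 1 has {2,5,6,8}; box has {2,4,8} → only 7 remains.
D2 = 5: row 2 has {1,2,3,6,7,8,9}; col 4 has {1,3,4,8,9}; box has {1,3,8,9} → only 5 remains.
E2 = 4: row 2 has {1,2,3,5,6,7,8,9}; col 5 has {1,3,8}; box has {1,3,5,8,9} → only 4 remains.
A3 = 9: row 3 has {1,2,3,8}; col 1 has {2,5,6,7,8}; box has {2,4,7,8} → only 9 remains.
H3 = 4: row 3 has {1,2,3,8,9}; col 8 has {1,2,5,6,7,8,9}; box has {1,2,3,5,6,8,9} → only 4 remains.
B4 = 6: row 4 has {1,3,4,5,7}; col 2 has {4,8,9}; box has {2,4,5,7,8,9} → only 6 remains.
F4 = 8: row 4 has {1,3,4,5,6,7}; col 6 has {1,2,3,4,5,9}; box has {1,3,4,5} → only 8 remains.
G4 = 2: row 4 has {1,3,4,5,6,7,8}; col 7 has {1,3,8,9}; box has {7,8} → only 2 remains.
J4 = 9: row 4 has {1,2,3,4,5,6,7,8}; col 9 has {2,3,6,8}; box has {2,7,8} → only 9 remains.
H5 = 3: row 5 has {2,4,8,9}; col 8 has {1,2,4,5,6,7,8,9}; box has {2,7,8,9} → only 3 remains.
A7 = 4: row 7 has {1,3,6,8,9}; col 1 has {2,5,6,7,8,9}; box has {6,8,9} → only 4 remains.
D7 = 7: row 7 has {1,3,4,6,8,9}; col 4 has {1,3,4,5,8,9}; box has {1,2,3,4,8,9} → only 7 remains.
J7 = 5: row 7 has {1,3,4,6,7,8,9}; col 9 has {2,3,6,8,9}; box has {1,2,3,6,8,9} → only 5 remains.
E8 = 5: row 8 has {2,3,6,8,9}; col 5 has {1,3,4,8}; box has {1,2,3,4,7,8,9} → only 5 remains.
E9 = 6: row 9 has {1,2,4,8,9}; col 5 has {1,3,4,5,8}; box has {1,2,3,4,5,7,8,9} → only 6 remains.
J9 = 7: row 9 has {1,2,4,6,8,9}; col 9 has {2,3,5,6,8,9}; box has {1,2,3,5,6,8,9} → only 7 remains.
G1 = 7: row 1 has {4,5,8,9}; col 7 has {1,2,3,8,9}; box has {1,2,3,4,5,6,8,9} → only 7 remains.
B3 = 5: row 3 has {1,2,3,4,8,9}; col 2 has {4,6,8,9}; box has {2,4,7,8,9} → only 5 remains.
C3 = 6: row 3 has {1,2,3,4,5,8,9}; col 3 has {2,4,7,8,9}; box has {2,4,5,7,8,9} → only 6 remains.
F3 = 7: row 3 has {1,2,3,4,5,6,8,9}; col 6 has {1,2,3,4,5,8,9}; box has {1,3,4,5,8,9} → only 7 remains.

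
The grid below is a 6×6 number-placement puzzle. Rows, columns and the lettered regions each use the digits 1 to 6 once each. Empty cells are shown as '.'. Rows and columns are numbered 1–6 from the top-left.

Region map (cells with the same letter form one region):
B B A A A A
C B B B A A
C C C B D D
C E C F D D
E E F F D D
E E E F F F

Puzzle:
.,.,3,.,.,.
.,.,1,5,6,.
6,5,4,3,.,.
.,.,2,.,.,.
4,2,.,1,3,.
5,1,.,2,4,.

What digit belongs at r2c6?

r1c1 = 2 (sole candidate).
r1c4 = 4 (sole candidate).
r2c1 = 3 (sole candidate).
r2c2 = 4 (sole candidate).
r2c6 = 2: row 2 has {1,3,4,5,6}; col 6 has {}; region has {3,4,6} → only 2 remains.

2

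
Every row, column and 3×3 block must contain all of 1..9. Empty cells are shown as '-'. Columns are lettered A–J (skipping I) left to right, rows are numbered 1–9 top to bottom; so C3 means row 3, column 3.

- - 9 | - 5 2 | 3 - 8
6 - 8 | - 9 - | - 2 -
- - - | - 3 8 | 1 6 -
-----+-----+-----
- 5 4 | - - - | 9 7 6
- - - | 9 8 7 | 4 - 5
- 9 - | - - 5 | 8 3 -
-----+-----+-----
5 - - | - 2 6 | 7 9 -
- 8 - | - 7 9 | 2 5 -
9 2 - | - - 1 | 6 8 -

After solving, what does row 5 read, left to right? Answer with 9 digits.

362987415

H1 = 4 (sole candidate).
F2 = 4 (sole candidate).
G2 = 5 (sole candidate).
J2 = 7 (sole candidate).
D3 = 7 (sole candidate).
J3 = 9 (sole candidate).
E4 = 1 (sole candidate).
F4 = 3 (sole candidate).
H5 = 1: row 5 has {4,5,7,8,9}; col 8 has {2,3,4,5,6,7,8,9}; box has {3,4,5,6,7,8,9} → only 1 remains.
J6 = 2 (sole candidate).
E9 = 4 (sole candidate).
J9 = 3 (sole candidate).
D2 = 1 (sole candidate).
B3 = 4 (sole candidate).
D4 = 2 (sole candidate).
E6 = 6 (sole candidate).
D8 = 3 (sole candidate).
C9 = 7 (sole candidate).
D9 = 5 (sole candidate).
D1 = 6 (sole candidate).
B2 = 3 (sole candidate).
A3 = 2 (sole candidate).
C3 = 5 (sole candidate).
A4 = 8 (sole candidate).
A5 = 3: row 5 has {1,4,5,7,8,9}; col 1 has {2,5,6,8,9}; box has {4,5,8,9} → only 3 remains.
B5 = 6: row 5 has {1,3,4,5,7,8,9}; col 2 has {2,3,4,5,8,9}; box has {3,4,5,8,9} → only 6 remains.
C5 = 2: row 5 has {1,3,4,5,6,7,8,9}; col 3 has {4,5,7,8,9}; box has {3,4,5,6,8,9} → only 2 remains.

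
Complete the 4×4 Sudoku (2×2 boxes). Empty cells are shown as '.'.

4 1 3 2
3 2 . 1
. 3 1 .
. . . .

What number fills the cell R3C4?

R2C3 = 4: row 2 has {1,2,3}; col 3 has {1,3}; box has {1,2,3} → only 4 remains.
R3C1 = 2: row 3 has {1,3}; col 1 has {3,4}; box has {3} → only 2 remains.
R3C4 = 4: row 3 has {1,2,3}; col 4 has {1,2}; box has {1} → only 4 remains.

4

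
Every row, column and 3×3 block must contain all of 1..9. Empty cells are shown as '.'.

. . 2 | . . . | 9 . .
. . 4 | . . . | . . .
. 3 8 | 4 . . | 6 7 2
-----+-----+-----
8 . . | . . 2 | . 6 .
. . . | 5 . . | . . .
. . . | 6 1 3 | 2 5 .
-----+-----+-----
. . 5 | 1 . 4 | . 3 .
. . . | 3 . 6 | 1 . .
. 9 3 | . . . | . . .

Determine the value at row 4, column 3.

1

row 8, column 3 = 7 (sole candidate).
row 6, column 3 = 9 (sole candidate).
row 4, column 3 = 1: row 4 has {2,6,8}; col 3 has {2,3,4,5,7,8,9}; box has {8,9} → only 1 remains.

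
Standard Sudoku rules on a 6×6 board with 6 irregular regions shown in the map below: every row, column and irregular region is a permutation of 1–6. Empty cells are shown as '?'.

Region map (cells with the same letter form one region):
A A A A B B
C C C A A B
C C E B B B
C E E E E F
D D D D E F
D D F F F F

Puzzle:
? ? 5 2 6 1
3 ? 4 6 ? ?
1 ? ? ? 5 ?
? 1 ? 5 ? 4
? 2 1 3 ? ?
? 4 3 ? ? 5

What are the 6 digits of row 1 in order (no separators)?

435261

R1C1 = 4: row 1 has {1,2,5,6}; col 1 has {1,3}; region has {2,5,6} → only 4 remains.
R1C2 = 3: row 1 has {1,2,4,5,6}; col 2 has {1,2,4}; region has {2,4,5,6} → only 3 remains.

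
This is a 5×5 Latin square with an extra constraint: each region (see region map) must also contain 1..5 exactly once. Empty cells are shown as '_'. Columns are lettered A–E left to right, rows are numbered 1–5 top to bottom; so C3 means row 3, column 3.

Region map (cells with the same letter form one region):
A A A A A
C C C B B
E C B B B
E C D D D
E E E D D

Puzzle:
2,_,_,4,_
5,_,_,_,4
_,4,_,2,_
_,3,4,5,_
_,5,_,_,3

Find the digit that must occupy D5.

1

B1 = 1: row 1 has {2,4}; col 2 has {3,4,5}; region has {2,4} → only 1 remains.
E1 = 5: row 1 has {1,2,4}; col 5 has {3,4}; region has {1,2,4} → only 5 remains.
B2 = 2: row 2 has {4,5}; col 2 has {1,3,4,5}; region has {3,4,5} → only 2 remains.
C2 = 1: row 2 has {2,4,5}; col 3 has {4}; region has {2,3,4,5} → only 1 remains.
D2 = 3: row 2 has {1,2,4,5}; col 4 has {2,4,5}; region has {2,4} → only 3 remains.
C3 = 5: row 3 has {2,4}; col 3 has {1,4}; region has {2,3,4} → only 5 remains.
E3 = 1: row 3 has {2,4,5}; col 5 has {3,4,5}; region has {2,3,4,5} → only 1 remains.
A4 = 1: row 4 has {3,4,5}; col 1 has {2,5}; region has {5} → only 1 remains.
E4 = 2: row 4 has {1,3,4,5}; col 5 has {1,3,4,5}; region has {3,4,5} → only 2 remains.
A5 = 4: row 5 has {3,5}; col 1 has {1,2,5}; region has {1,5} → only 4 remains.
C5 = 2: row 5 has {3,4,5}; col 3 has {1,4,5}; region has {1,4,5} → only 2 remains.
D5 = 1: row 5 has {2,3,4,5}; col 4 has {2,3,4,5}; region has {2,3,4,5} → only 1 remains.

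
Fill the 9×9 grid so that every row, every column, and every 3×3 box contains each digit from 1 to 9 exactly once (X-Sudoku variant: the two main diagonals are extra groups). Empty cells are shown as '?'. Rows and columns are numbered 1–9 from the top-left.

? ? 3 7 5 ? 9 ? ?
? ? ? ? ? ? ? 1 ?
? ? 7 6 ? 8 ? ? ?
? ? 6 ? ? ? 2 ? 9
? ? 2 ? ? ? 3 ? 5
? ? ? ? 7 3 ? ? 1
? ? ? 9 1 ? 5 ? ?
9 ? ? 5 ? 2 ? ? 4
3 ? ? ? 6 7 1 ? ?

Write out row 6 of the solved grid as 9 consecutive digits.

R3C7 = 4: row 3 has {6,7,8}; col 7 has {1,2,3,5,9}; box has {1,9}; anti-diagonal has {1,3} → only 4 remains.
R4C6 = 5: row 4 has {2,6,9}; col 6 has {2,3,7,8}; box has {3,7}; anti-diagonal has {1,3,4} → only 5 remains.
R7C3 = 8: row 7 has {1,5,9}; col 3 has {2,3,6,7}; box has {3,9}; anti-diagonal has {1,3,4,5} → only 8 remains.
R7C6 = 4: row 7 has {1,5,8,9}; col 6 has {2,3,5,7,8}; box has {1,2,5,6,7,9} → only 4 remains.
R8C3 = 1: row 8 has {2,4,5,9}; col 3 has {2,3,6,7,8}; box has {3,8,9} → only 1 remains.
R9C4 = 8: row 9 has {1,3,6,7}; col 4 has {5,6,7,9}; box has {1,2,4,5,6,7,9} → only 8 remains.
R9C9 = 2: row 9 has {1,3,6,7,8}; col 9 has {1,4,5,9}; box has {1,4,5}; main diagonal has {3,5,7} → only 2 remains.
R1C6 = 1: row 1 has {3,5,7,9}; col 6 has {2,3,4,5,7,8}; box has {5,6,7,8} → only 1 remains.
R1C9 = 6: row 1 has {1,3,5,7,9}; col 9 has {1,2,4,5,9}; box has {1,4,9}; anti-diagonal has {1,3,4,5,8} → only 6 remains.
R2C6 = 9: row 2 has {1}; col 6 has {1,2,3,4,5,7,8}; box has {1,5,6,7,8} → only 9 remains.
R3C9 = 3: row 3 has {4,6,7,8}; col 9 has {1,2,4,5,6,9}; box has {1,4,6,9} → only 3 remains.
R5C5 = 9: row 5 has {2,3,5}; col 5 has {1,5,6,7}; box has {3,5,7}; main diagonal has {2,3,5,7}; anti-diagonal has {1,3,4,5,6,8} → only 9 remains.
R5C6 = 6: row 5 has {2,3,5,9}; col 6 has {1,2,3,4,5,7,8,9}; box has {3,5,7,9} → only 6 remains.
R6C4 = 2: row 6 has {1,3,7}; col 4 has {5,6,7,8,9}; box has {3,5,6,7,9}; anti-diagonal has {1,3,4,5,6,8,9} → only 2 remains.
R7C9 = 7: row 7 has {1,4,5,8,9}; col 9 has {1,2,3,4,5,6,9}; box has {1,2,4,5} → only 7 remains.
R8C2 = 7: row 8 has {1,2,4,5,9}; col 2 has {}; box has {1,3,8,9}; anti-diagonal has {1,2,3,4,5,6,8,9} → only 7 remains.
R8C5 = 3: row 8 has {1,2,4,5,7,9}; col 5 has {1,5,6,7,9}; box has {1,2,4,5,6,7,8,9} → only 3 remains.
R9C8 = 9: row 9 has {1,2,3,6,7,8}; col 8 has {1}; box has {1,2,4,5,7} → only 9 remains.
R2C9 = 8: row 2 has {1,9}; col 9 has {1,2,3,4,5,6,7,9}; box has {1,3,4,6,9} → only 8 remains.
R3C5 = 2: row 3 has {3,4,6,7,8}; col 5 has {1,3,5,6,7,9}; box has {1,5,6,7,8,9} → only 2 remains.
R3C8 = 5: row 3 has {2,3,4,6,7,8}; col 8 has {1,9}; box has {1,3,4,6,8,9} → only 5 remains.
R1C8 = 2: row 1 has {1,3,5,6,7,9}; col 8 has {1,5,9}; box has {1,3,4,5,6,8,9} → only 2 remains.
R2C5 = 4: row 2 has {1,8,9}; col 5 has {1,2,3,5,6,7,9}; box has {1,2,5,6,7,8,9} → only 4 remains.
R2C7 = 7: row 2 has {1,4,8,9}; col 7 has {1,2,3,4,5,9}; box has {1,2,3,4,5,6,8,9} → only 7 remains.
R3C1 = 1: row 3 has {2,3,4,5,6,7,8}; col 1 has {3,9}; box has {3,7} → only 1 remains.
R3C2 = 9: row 3 has {1,2,3,4,5,6,7,8}; col 2 has {7}; box has {1,3,7} → only 9 remains.
R4C5 = 8: row 4 has {2,5,6,9}; col 5 has {1,2,3,4,5,6,7,9}; box has {2,3,5,6,7,9} → only 8 remains.
R2C2 = 6: row 2 has {1,4,7,8,9}; col 2 has {7,9}; box has {1,3,7,9}; main diagonal has {2,3,5,7,9} → only 6 remains.
R2C3 = 5: row 2 has {1,4,6,7,8,9}; col 3 has {1,2,3,6,7,8}; box has {1,3,6,7,9} → only 5 remains.
R2C4 = 3: row 2 has {1,4,5,6,7,8,9}; col 4 has {2,5,6,7,8,9}; box has {1,2,4,5,6,7,8,9} → only 3 remains.
R7C2 = 2: row 7 has {1,4,5,7,8,9}; col 2 has {6,7,9}; box has {1,3,7,8,9} → only 2 remains.
R8C8 = 8: row 8 has {1,2,3,4,5,7,9}; col 8 has {1,2,5,9}; box has {1,2,4,5,7,9}; main diagonal has {2,3,5,6,7,9} → only 8 remains.
R9C3 = 4: row 9 has {1,2,3,6,7,8,9}; col 3 has {1,2,3,5,6,7,8}; box has {1,2,3,7,8,9} → only 4 remains.
R1C1 = 4: row 1 has {1,2,3,5,6,7,9}; col 1 has {1,3,9}; box has {1,3,5,6,7,9}; main diagonal has {2,3,5,6,7,8,9} → only 4 remains.
R1C2 = 8: row 1 has {1,2,3,4,5,6,7,9}; col 2 has {2,6,7,9}; box has {1,3,4,5,6,7,9} → only 8 remains.
R2C1 = 2: row 2 has {1,3,4,5,6,7,8,9}; col 1 has {1,3,4,9}; box has {1,3,4,5,6,7,8,9} → only 2 remains.
R4C1 = 7: row 4 has {2,5,6,8,9}; col 1 has {1,2,3,4,9}; box has {2,6} → only 7 remains.
R4C4 = 1: row 4 has {2,5,6,7,8,9}; col 4 has {2,3,5,6,7,8,9}; box has {2,3,5,6,7,8,9}; main diagonal has {2,3,4,5,6,7,8,9} → only 1 remains.
R4C8 = 4: row 4 has {1,2,5,6,7,8,9}; col 8 has {1,2,5,8,9}; box has {1,2,3,5,9} → only 4 remains.
R5C1 = 8: row 5 has {2,3,5,6,9}; col 1 has {1,2,3,4,7,9}; box has {2,6,7} → only 8 remains.
R5C4 = 4: row 5 has {2,3,5,6,8,9}; col 4 has {1,2,3,5,6,7,8,9}; box has {1,2,3,5,6,7,8,9} → only 4 remains.
R5C8 = 7: row 5 has {2,3,4,5,6,8,9}; col 8 has {1,2,4,5,8,9}; box has {1,2,3,4,5,9} → only 7 remains.
R6C1 = 5: row 6 has {1,2,3,7}; col 1 has {1,2,3,4,7,8,9}; box has {2,6,7,8} → only 5 remains.
R6C2 = 4: row 6 has {1,2,3,5,7}; col 2 has {2,6,7,8,9}; box has {2,5,6,7,8} → only 4 remains.
R6C3 = 9: row 6 has {1,2,3,4,5,7}; col 3 has {1,2,3,4,5,6,7,8}; box has {2,4,5,6,7,8} → only 9 remains.
R6C8 = 6: row 6 has {1,2,3,4,5,7,9}; col 8 has {1,2,4,5,7,8,9}; box has {1,2,3,4,5,7,9} → only 6 remains.
R7C1 = 6: row 7 has {1,2,4,5,7,8,9}; col 1 has {1,2,3,4,5,7,8,9}; box has {1,2,3,4,7,8,9} → only 6 remains.
R7C8 = 3: row 7 has {1,2,4,5,6,7,8,9}; col 8 has {1,2,4,5,6,7,8,9}; box has {1,2,4,5,7,8,9} → only 3 remains.
R8C7 = 6: row 8 has {1,2,3,4,5,7,8,9}; col 7 has {1,2,3,4,5,7,9}; box has {1,2,3,4,5,7,8,9} → only 6 remains.
R9C2 = 5: row 9 has {1,2,3,4,6,7,8,9}; col 2 has {2,4,6,7,8,9}; box has {1,2,3,4,6,7,8,9} → only 5 remains.
R4C2 = 3: row 4 has {1,2,4,5,6,7,8,9}; col 2 has {2,4,5,6,7,8,9}; box has {2,4,5,6,7,8,9} → only 3 remains.
R5C2 = 1: row 5 has {2,3,4,5,6,7,8,9}; col 2 has {2,3,4,5,6,7,8,9}; box has {2,3,4,5,6,7,8,9} → only 1 remains.
R6C7 = 8: row 6 has {1,2,3,4,5,6,7,9}; col 7 has {1,2,3,4,5,6,7,9}; box has {1,2,3,4,5,6,7,9} → only 8 remains.

549273861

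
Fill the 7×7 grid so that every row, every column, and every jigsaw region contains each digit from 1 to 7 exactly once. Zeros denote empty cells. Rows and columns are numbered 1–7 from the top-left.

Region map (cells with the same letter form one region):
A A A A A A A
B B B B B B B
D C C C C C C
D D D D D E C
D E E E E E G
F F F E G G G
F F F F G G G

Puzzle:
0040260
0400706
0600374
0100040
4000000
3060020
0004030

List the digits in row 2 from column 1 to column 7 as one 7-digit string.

R6C5 = 4: in row 6, 4 can only go here (every other open cell in that row sees a 4).
R7C5 = 6: in row 7, 6 can only go here (every other open cell in that row sees a 6).
R4C5 = 5: row 4 has {1,4}; col 5 has {2,3,4,6,7}; region has {1,4} → only 5 remains.
R4C7 = 2: row 4 has {1,4,5}; col 7 has {4,6}; region has {3,4,6,7} → only 2 remains.
R5C5 = 1: row 5 has {4}; col 5 has {2,3,4,5,6,7}; region has {4} → only 1 remains.
R5C6 = 5: row 5 has {1,4}; col 6 has {2,3,4,6,7}; region has {1,4} → only 5 remains.
R5C7 = 7: row 5 has {1,4,5}; col 7 has {2,4,6}; region has {2,3,4,6} → only 7 remains.
R6C4 = 7: row 6 has {2,3,4,6}; col 4 has {4}; region has {1,4,5} → only 7 remains.
R2C6 = 1: row 2 has {4,6,7}; col 6 has {2,3,4,5,6,7}; region has {4,6,7} → only 1 remains.
R3C1 = 2: row 3 has {3,4,6,7}; col 1 has {3,4}; region has {1,4,5} → only 2 remains.
R6C2 = 5: row 6 has {2,3,4,6,7}; col 2 has {1,4,6}; region has {3,4,6} → only 5 remains.
R6C7 = 1: row 6 has {2,3,4,5,6,7}; col 7 has {2,4,6,7}; region has {2,3,4,6,7} → only 1 remains.
R7C7 = 5: row 7 has {3,4,6}; col 7 has {1,2,4,6,7}; region has {1,2,3,4,6,7} → only 5 remains.
R1C7 = 3: row 1 has {2,4,6}; col 7 has {1,2,4,5,6,7}; region has {2,4,6} → only 3 remains.
R2C1 = 5: row 2 has {1,4,6,7}; col 1 has {2,3,4}; region has {1,4,6,7} → only 5 remains.
R1C2 = 7: row 1 has {2,3,4,6}; col 2 has {1,4,5,6}; region has {2,3,4,6} → only 7 remains.
R7C2 = 2: row 7 has {3,4,5,6}; col 2 has {1,4,5,6,7}; region has {3,4,5,6} → only 2 remains.
R1C1 = 1: row 1 has {2,3,4,6,7}; col 1 has {2,3,4,5}; region has {2,3,4,6,7} → only 1 remains.
R1C4 = 5: row 1 has {1,2,3,4,6,7}; col 4 has {4,7}; region has {1,2,3,4,6,7} → only 5 remains.
R3C4 = 1: row 3 has {2,3,4,6,7}; col 4 has {4,5,7}; region has {2,3,4,6,7} → only 1 remains.
R5C2 = 3: row 5 has {1,4,5,7}; col 2 has {1,2,4,5,6,7}; region has {1,4,5,7} → only 3 remains.
R5C3 = 2: row 5 has {1,3,4,5,7}; col 3 has {4,6}; region has {1,3,4,5,7} → only 2 remains.
R5C4 = 6: row 5 has {1,2,3,4,5,7}; col 4 has {1,4,5,7}; region has {1,2,3,4,5,7} → only 6 remains.
R7C1 = 7: row 7 has {2,3,4,5,6}; col 1 has {1,2,3,4,5}; region has {2,3,4,5,6} → only 7 remains.
R7C3 = 1: row 7 has {2,3,4,5,6,7}; col 3 has {2,4,6}; region has {2,3,4,5,6,7} → only 1 remains.
R2C3 = 3: row 2 has {1,4,5,6,7}; col 3 has {1,2,4,6}; region has {1,4,5,6,7} → only 3 remains.
R2C4 = 2: row 2 has {1,3,4,5,6,7}; col 4 has {1,4,5,6,7}; region has {1,3,4,5,6,7} → only 2 remains.

5432716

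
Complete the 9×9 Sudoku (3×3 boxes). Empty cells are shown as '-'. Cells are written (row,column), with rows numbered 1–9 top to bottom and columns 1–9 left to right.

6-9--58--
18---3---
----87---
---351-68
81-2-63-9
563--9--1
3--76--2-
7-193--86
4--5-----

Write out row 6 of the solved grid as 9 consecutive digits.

(3,1) = 2 (sole candidate).
(4,1) = 9 (sole candidate).
(5,8) = 5 (hidden single in row 5).
(6,4) = 8: in row 6, 8 can only go here (every other open cell in that row sees an 8).
(6,7) = 2: in row 6, 2 can only go here (every other open cell in that row sees a 2).
(7,7) = 1 (hidden single in row 7).
(7,2) = 9 (hidden single in row 7).
(9,2) = 2 (sole candidate).
(9,5) = 1 (sole candidate).
(9,6) = 8 (sole candidate).
(7,6) = 4 (sole candidate).
(7,9) = 5 (sole candidate).
(8,2) = 5 (sole candidate).
(8,6) = 2 (sole candidate).
(8,7) = 4 (sole candidate).
(9,3) = 6 (sole candidate).
(4,7) = 7 (sole candidate).
(6,8) = 4: row 6 has {1,2,3,5,6,8,9}; col 8 has {2,5,6,8}; box has {1,2,3,5,6,7,8,9} → only 4 remains.
(7,3) = 8 (sole candidate).
(9,7) = 9 (sole candidate).
(4,2) = 4 (sole candidate).
(4,3) = 2 (sole candidate).
(5,3) = 7 (sole candidate).
(5,5) = 4 (sole candidate).
(6,5) = 7: row 6 has {1,2,3,4,5,6,8,9}; col 5 has {1,3,4,5,6,8}; box has {1,2,3,4,5,6,8,9} → only 7 remains.

563879241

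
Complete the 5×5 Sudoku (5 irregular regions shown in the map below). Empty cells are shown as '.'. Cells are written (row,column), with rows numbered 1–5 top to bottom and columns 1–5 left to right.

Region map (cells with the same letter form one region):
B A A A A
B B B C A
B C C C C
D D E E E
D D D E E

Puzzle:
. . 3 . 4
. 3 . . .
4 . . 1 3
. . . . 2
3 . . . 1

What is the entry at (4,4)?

3

(2,5) = 5 (sole candidate).
(1,4) = 2 (sole candidate).
(2,4) = 4 (sole candidate).
(5,4) = 5 (sole candidate).
(1,2) = 1 (sole candidate).
(4,3) = 4 (sole candidate).
(4,4) = 3: row 4 has {2,4}; col 4 has {1,2,4,5}; region has {1,2,4,5} → only 3 remains.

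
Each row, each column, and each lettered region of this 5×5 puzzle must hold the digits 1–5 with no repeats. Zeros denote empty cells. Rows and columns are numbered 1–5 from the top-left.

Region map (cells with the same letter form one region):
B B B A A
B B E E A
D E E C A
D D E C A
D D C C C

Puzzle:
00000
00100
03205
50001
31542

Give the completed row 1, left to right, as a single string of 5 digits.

r2c4 = 5 (sole candidate).
r3c1 = 4 (sole candidate).
r3c4 = 1 (sole candidate).
r4c2 = 2 (sole candidate).
r4c3 = 4 (sole candidate).
r4c4 = 3 (sole candidate).
r1c3 = 3: row 1 has {}; col 3 has {1,2,4,5}; region has {} → only 3 remains.
r1c4 = 2: row 1 has {3}; col 4 has {1,3,4,5}; region has {1,5} → only 2 remains.
r1c5 = 4: row 1 has {2,3}; col 5 has {1,2,5}; region has {1,2,5} → only 4 remains.
r2c1 = 2 (sole candidate).
r2c2 = 4 (sole candidate).
r2c5 = 3 (sole candidate).
r1c1 = 1: row 1 has {2,3,4}; col 1 has {2,3,4,5}; region has {2,3,4} → only 1 remains.
r1c2 = 5: row 1 has {1,2,3,4}; col 2 has {1,2,3,4}; region has {1,2,3,4} → only 5 remains.

15324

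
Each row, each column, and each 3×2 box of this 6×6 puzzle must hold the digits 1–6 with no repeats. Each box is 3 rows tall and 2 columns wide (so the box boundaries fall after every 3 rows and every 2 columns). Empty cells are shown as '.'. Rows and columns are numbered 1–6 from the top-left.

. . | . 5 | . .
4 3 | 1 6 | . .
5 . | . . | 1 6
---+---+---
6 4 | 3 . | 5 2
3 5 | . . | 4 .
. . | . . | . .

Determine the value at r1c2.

r2c5 = 2 (sole candidate).
r2c6 = 5 (sole candidate).
r3c2 = 2 (sole candidate).
r3c3 = 4 (sole candidate).
r3c4 = 3 (sole candidate).
r4c4 = 1 (sole candidate).
r5c4 = 2 (sole candidate).
r5c6 = 1 (sole candidate).
r6c2 = 1 (sole candidate).
r6c4 = 4 (sole candidate).
r6c6 = 3 (sole candidate).
r1c1 = 1 (sole candidate).
r1c2 = 6: row 1 has {1,5}; col 2 has {1,2,3,4,5}; box has {1,2,3,4,5} → only 6 remains.

6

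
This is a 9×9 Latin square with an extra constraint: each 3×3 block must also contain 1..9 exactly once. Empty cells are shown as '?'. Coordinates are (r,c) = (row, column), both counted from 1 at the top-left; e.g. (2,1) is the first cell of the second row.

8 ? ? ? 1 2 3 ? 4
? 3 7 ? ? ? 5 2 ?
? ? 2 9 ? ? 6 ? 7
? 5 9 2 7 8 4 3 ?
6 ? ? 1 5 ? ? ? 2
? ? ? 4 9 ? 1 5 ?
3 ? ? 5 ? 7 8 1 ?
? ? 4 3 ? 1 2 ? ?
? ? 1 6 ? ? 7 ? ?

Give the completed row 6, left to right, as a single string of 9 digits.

(1,4) = 7 (sole candidate).
(1,8) = 9 (sole candidate).
(2,4) = 8 (sole candidate).
(2,9) = 1 (sole candidate).
(3,8) = 8 (sole candidate).
(4,1) = 1 (sole candidate).
(4,9) = 6 (sole candidate).
(5,6) = 3 (sole candidate).
(5,7) = 9 (sole candidate).
(5,8) = 7 (sole candidate).
(6,6) = 6: row 6 has {1,4,5,9}; col 6 has {1,2,3,7,8}; box has {1,2,3,4,5,7,8,9} → only 6 remains.
(6,9) = 8: row 6 has {1,4,5,6,9}; col 9 has {1,2,4,6,7}; box has {1,2,3,4,5,6,7,9} → only 8 remains.
(7,3) = 6 (sole candidate).
(7,9) = 9 (sole candidate).
(8,5) = 8 (sole candidate).
(8,8) = 6 (sole candidate).
(8,9) = 5 (sole candidate).
(9,8) = 4 (sole candidate).
(9,9) = 3 (sole candidate).
(1,2) = 6 (sole candidate).
(1,3) = 5 (sole candidate).
(2,6) = 4 (sole candidate).
(3,1) = 4 (sole candidate).
(3,2) = 1 (sole candidate).
(3,5) = 3 (sole candidate).
(3,6) = 5 (sole candidate).
(5,3) = 8 (sole candidate).
(6,3) = 3: row 6 has {1,4,5,6,8,9}; col 3 has {1,2,4,5,6,7,8,9}; box has {1,5,6,8,9} → only 3 remains.
(7,2) = 2 (sole candidate).
(7,5) = 4 (sole candidate).
(9,5) = 2 (sole candidate).
(9,6) = 9 (sole candidate).
(2,1) = 9 (sole candidate).
(2,5) = 6 (sole candidate).
(5,2) = 4 (sole candidate).
(6,2) = 7: row 6 has {1,3,4,5,6,8,9}; col 2 has {1,2,3,4,5,6}; box has {1,3,4,5,6,8,9} → only 7 remains.
(8,1) = 7 (sole candidate).
(8,2) = 9 (sole candidate).
(9,1) = 5 (sole candidate).
(9,2) = 8 (sole candidate).
(6,1) = 2: row 6 has {1,3,4,5,6,7,8,9}; col 1 has {1,3,4,5,6,7,8,9}; box has {1,3,4,5,6,7,8,9} → only 2 remains.

273496158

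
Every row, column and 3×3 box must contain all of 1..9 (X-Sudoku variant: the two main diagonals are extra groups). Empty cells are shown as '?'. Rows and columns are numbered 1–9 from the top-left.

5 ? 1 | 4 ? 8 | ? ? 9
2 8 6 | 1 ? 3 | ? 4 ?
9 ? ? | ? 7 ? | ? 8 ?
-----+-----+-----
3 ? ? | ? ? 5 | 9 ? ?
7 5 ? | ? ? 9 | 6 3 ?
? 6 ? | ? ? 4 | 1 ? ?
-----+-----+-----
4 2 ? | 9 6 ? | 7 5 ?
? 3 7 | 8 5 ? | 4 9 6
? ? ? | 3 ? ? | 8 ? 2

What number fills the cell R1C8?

6

R1C2 = 7 (sole candidate).
R1C5 = 2 (sole candidate).
R1C7 = 3 (sole candidate).
R1C8 = 6: row 1 has {1,2,3,4,5,7,8,9}; col 8 has {3,4,5,8,9}; box has {3,4,8,9} → only 6 remains.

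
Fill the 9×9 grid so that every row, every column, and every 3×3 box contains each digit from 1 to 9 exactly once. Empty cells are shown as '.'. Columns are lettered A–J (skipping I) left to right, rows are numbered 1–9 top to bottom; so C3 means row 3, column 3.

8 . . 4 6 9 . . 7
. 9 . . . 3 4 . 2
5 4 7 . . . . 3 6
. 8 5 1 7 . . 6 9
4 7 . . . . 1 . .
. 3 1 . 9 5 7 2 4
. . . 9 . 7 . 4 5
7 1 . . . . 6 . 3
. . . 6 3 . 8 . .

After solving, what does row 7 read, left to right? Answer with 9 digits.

368917245

B1 = 2 (sole candidate).
C1 = 3 (sole candidate).
G1 = 5 (sole candidate).
H1 = 1 (sole candidate).
C2 = 6 (sole candidate).
H2 = 8 (sole candidate).
G3 = 9 (sole candidate).
A4 = 2 (sole candidate).
F4 = 4 (sole candidate).
G4 = 3 (sole candidate).
C5 = 9 (sole candidate).
H5 = 5 (sole candidate).
J5 = 8 (sole candidate).
A6 = 6 (sole candidate).
D6 = 8 (sole candidate).
A7 = 3: row 7 has {4,5,7,9}; col 1 has {2,4,5,6,7,8}; box has {1,7} → only 3 remains.
B7 = 6: row 7 has {3,4,5,7,9}; col 2 has {1,2,3,4,7,8,9}; box has {1,3,7} → only 6 remains.
G7 = 2: row 7 has {3,4,5,6,7,9}; col 7 has {1,3,4,5,6,7,8,9}; box has {3,4,5,6,8} → only 2 remains.
H8 = 9 (sole candidate).
A9 = 9 (sole candidate).
B9 = 5 (sole candidate).
H9 = 7 (sole candidate).
J9 = 1 (sole candidate).
A2 = 1 (sole candidate).
E2 = 5 (sole candidate).
D3 = 2 (sole candidate).
D5 = 3 (sole candidate).
E5 = 2 (sole candidate).
F5 = 6 (sole candidate).
C7 = 8: row 7 has {2,3,4,5,6,7,9}; col 3 has {1,3,5,6,7,9}; box has {1,3,5,6,7,9} → only 8 remains.
E7 = 1: row 7 has {2,3,4,5,6,7,8,9}; col 5 has {2,3,5,6,7,9}; box has {3,6,7,9} → only 1 remains.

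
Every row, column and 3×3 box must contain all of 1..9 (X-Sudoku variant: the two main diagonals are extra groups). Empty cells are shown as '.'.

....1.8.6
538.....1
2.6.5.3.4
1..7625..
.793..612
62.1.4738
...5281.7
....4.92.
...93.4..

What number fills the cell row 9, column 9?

row 1, column 1 = 9: row 1 has {1,6,8}; col 1 has {1,2,5,6}; box has {2,3,5,6,8}; main diagonal has {1,2,3,4,6,7} → only 9 remains.
row 1, column 2 = 4: row 1 has {1,6,8,9}; col 2 has {2,3,7}; box has {2,3,5,6,8,9} → only 4 remains.
row 1, column 3 = 7: row 1 has {1,4,6,8,9}; col 3 has {6,8,9}; box has {2,3,4,5,6,8,9} → only 7 remains.
row 1, column 4 = 2: row 1 has {1,4,6,7,8,9}; col 4 has {1,3,5,7,9}; box has {1,5} → only 2 remains.
row 1, column 6 = 3: row 1 has {1,2,4,6,7,8,9}; col 6 has {2,4,8}; box has {1,2,5} → only 3 remains.
row 1, column 8 = 5: row 1 has {1,2,3,4,6,7,8,9}; col 8 has {1,2,3}; box has {1,3,4,6,8} → only 5 remains.
row 2, column 7 = 2: row 2 has {1,3,5,8}; col 7 has {1,3,4,5,6,7,8,9}; box has {1,3,4,5,6,8} → only 2 remains.
row 3, column 2 = 1: row 3 has {2,3,4,5,6}; col 2 has {2,3,4,7}; box has {2,3,4,5,6,7,8,9} → only 1 remains.
row 3, column 4 = 8: row 3 has {1,2,3,4,5,6}; col 4 has {1,2,3,5,7,9}; box has {1,2,3,5} → only 8 remains.
row 4, column 2 = 8: row 4 has {1,2,5,6,7}; col 2 has {1,2,3,4,7}; box has {1,2,6,7,9} → only 8 remains.
row 4, column 9 = 9: row 4 has {1,2,5,6,7,8}; col 9 has {1,2,4,6,7,8}; box has {1,2,3,5,6,7,8} → only 9 remains.
row 5, column 1 = 4: row 5 has {1,2,3,6,7,9}; col 1 has {1,2,5,6,9}; box has {1,2,6,7,8,9} → only 4 remains.
row 5, column 5 = 8: row 5 has {1,2,3,4,6,7,9}; col 5 has {1,2,3,4,5,6}; box has {1,2,3,4,6,7}; main diagonal has {1,2,3,4,6,7,9}; anti-diagonal has {1,2,3,6} → only 8 remains.
row 5, column 6 = 5: row 5 has {1,2,3,4,6,7,8,9}; col 6 has {2,3,4,8}; box has {1,2,3,4,6,7,8} → only 5 remains.
row 6, column 3 = 5: row 6 has {1,2,3,4,6,7,8}; col 3 has {6,7,8,9}; box has {1,2,4,6,7,8,9} → only 5 remains.
row 6, column 5 = 9: row 6 has {1,2,3,4,5,6,7,8}; col 5 has {1,2,3,4,5,6,8}; box has {1,2,3,4,5,6,7,8} → only 9 remains.
row 7, column 1 = 3: row 7 has {1,2,5,7,8}; col 1 has {1,2,4,5,6,9}; box has {} → only 3 remains.
row 7, column 3 = 4: row 7 has {1,2,3,5,7,8}; col 3 has {5,6,7,8,9}; box has {3}; anti-diagonal has {1,2,3,6,8} → only 4 remains.
row 7, column 8 = 6: row 7 has {1,2,3,4,5,7,8}; col 8 has {1,2,3,5}; box has {1,2,4,7,9} → only 6 remains.
row 8, column 2 = 5: row 8 has {2,4,9}; col 2 has {1,2,3,4,7,8}; box has {3,4}; anti-diagonal has {1,2,3,4,6,8} → only 5 remains.
row 8, column 3 = 1: row 8 has {2,4,5,9}; col 3 has {4,5,6,7,8,9}; box has {3,4,5} → only 1 remains.
row 8, column 4 = 6: row 8 has {1,2,4,5,9}; col 4 has {1,2,3,5,7,8,9}; box has {2,3,4,5,8,9} → only 6 remains.
row 8, column 6 = 7: row 8 has {1,2,4,5,6,9}; col 6 has {2,3,4,5,8}; box has {2,3,4,5,6,8,9} → only 7 remains.
row 8, column 9 = 3: row 8 has {1,2,4,5,6,7,9}; col 9 has {1,2,4,6,7,8,9}; box has {1,2,4,6,7,9} → only 3 remains.
row 9, column 1 = 7: row 9 has {3,4,9}; col 1 has {1,2,3,4,5,6,9}; box has {1,3,4,5}; anti-diagonal has {1,2,3,4,5,6,8} → only 7 remains.
row 9, column 2 = 6: row 9 has {3,4,7,9}; col 2 has {1,2,3,4,5,7,8}; box has {1,3,4,5,7} → only 6 remains.
row 9, column 3 = 2: row 9 has {3,4,6,7,9}; col 3 has {1,4,5,6,7,8,9}; box has {1,3,4,5,6,7} → only 2 remains.
row 9, column 6 = 1: row 9 has {2,3,4,6,7,9}; col 6 has {2,3,4,5,7,8}; box has {2,3,4,5,6,7,8,9} → only 1 remains.
row 9, column 8 = 8: row 9 has {1,2,3,4,6,7,9}; col 8 has {1,2,3,5,6}; box has {1,2,3,4,6,7,9} → only 8 remains.
row 9, column 9 = 5: row 9 has {1,2,3,4,6,7,8,9}; col 9 has {1,2,3,4,6,7,8,9}; box has {1,2,3,4,6,7,8,9}; main diagonal has {1,2,3,4,6,7,8,9} → only 5 remains.

5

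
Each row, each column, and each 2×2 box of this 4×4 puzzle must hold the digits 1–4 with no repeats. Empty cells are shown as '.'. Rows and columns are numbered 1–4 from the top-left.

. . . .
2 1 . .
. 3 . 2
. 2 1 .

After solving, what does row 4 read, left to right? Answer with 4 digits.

row 1, column 2 = 4: row 1 has {}; col 2 has {1,2,3}; box has {1,2} → only 4 remains.
row 3, column 3 = 4: row 3 has {2,3}; col 3 has {1}; box has {1,2} → only 4 remains.
row 4, column 1 = 4: row 4 has {1,2}; col 1 has {2}; box has {2,3} → only 4 remains.
row 4, column 4 = 3: row 4 has {1,2,4}; col 4 has {2}; box has {1,2,4} → only 3 remains.

4213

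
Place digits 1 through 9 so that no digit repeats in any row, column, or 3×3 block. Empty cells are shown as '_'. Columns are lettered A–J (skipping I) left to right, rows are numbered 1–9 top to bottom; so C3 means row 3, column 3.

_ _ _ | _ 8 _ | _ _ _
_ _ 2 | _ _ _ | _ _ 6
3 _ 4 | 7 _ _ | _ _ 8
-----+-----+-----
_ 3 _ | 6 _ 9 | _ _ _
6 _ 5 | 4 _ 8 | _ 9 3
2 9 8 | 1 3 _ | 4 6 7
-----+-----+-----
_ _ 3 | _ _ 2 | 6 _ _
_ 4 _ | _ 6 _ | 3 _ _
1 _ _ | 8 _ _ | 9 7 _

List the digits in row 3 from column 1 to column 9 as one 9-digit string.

354796128

F6 = 5 (sole candidate).
C9 = 6 (sole candidate).
E3 = 9: in row 3, 9 can only go here (every other open cell in that row sees a 9).
A2 = 9 (hidden single in row 2).
J1 = 9 (hidden single in row 1).
B2 = 8 (hidden single in row 2).
G2 = 7 (hidden single in row 2).
A4 = 4 (hidden single in row 4).
D7 = 9 (hidden single in row 7).
D8 = 5 (sole candidate).
E9 = 4 (sole candidate).
F9 = 3 (sole candidate).
D2 = 3 (sole candidate).
D1 = 2 (sole candidate).
H1 = 3 (hidden single in row 1).
F1 = 4 (hidden single in row 1).
F2 = 1 (sole candidate).
F3 = 6: row 3 has {3,4,7,8,9}; col 6 has {1,2,3,4,5,8,9}; box has {1,2,3,4,7,8,9} → only 6 remains.
F8 = 7 (sole candidate).
E2 = 5 (sole candidate).
H2 = 4 (sole candidate).
E7 = 1 (sole candidate).
A8 = 8 (sole candidate).
C8 = 9 (sole candidate).
B1 = 6 (hidden single in row 1).
H7 = 8 (hidden single in row 7).
J7 = 4 (hidden single in row 7).
G4 = 8 (hidden single in row 4).
B9 = 2 (hidden single in column 2).
J9 = 5 (sole candidate).
H4 = 5 (hidden single in row 4).
Singles propagation stalls; B3 is still open with candidates {1,5}.
  Try B3 = 1: this forces C1=7, H3=2, C4=1, J4=2; then row 8 has no cell left for 2 — contradiction.
So B3 = 5.
A1 = 7 (sole candidate).
C1 = 1 (sole candidate).
G1 = 5 (sole candidate).
C4 = 7 (sole candidate).
E4 = 2 (sole candidate).
J4 = 1 (sole candidate).
B5 = 1 (sole candidate).
E5 = 7 (sole candidate).
G5 = 2 (sole candidate).
A7 = 5 (sole candidate).
B7 = 7 (sole candidate).
J8 = 2 (sole candidate).
G3 = 1: row 3 has {3,4,5,6,7,8,9}; col 7 has {2,3,4,5,6,7,8,9}; box has {3,4,5,6,7,8,9} → only 1 remains.
H3 = 2: row 3 has {1,3,4,5,6,7,8,9}; col 8 has {3,4,5,6,7,8,9}; box has {1,3,4,5,6,7,8,9} → only 2 remains.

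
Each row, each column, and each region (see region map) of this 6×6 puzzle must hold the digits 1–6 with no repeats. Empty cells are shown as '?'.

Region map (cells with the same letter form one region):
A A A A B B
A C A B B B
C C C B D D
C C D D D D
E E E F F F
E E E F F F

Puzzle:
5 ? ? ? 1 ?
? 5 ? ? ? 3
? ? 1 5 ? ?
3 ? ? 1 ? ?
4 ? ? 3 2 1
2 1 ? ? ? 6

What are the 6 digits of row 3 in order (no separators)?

row 3, column 1 = 6: row 3 has {1,5}; col 1 has {2,3,4,5}; region has {1,3,5} → only 6 remains.
row 5, column 2 = 6 (sole candidate).
row 5, column 3 = 5 (sole candidate).
row 6, column 3 = 3 (sole candidate).
row 6, column 4 = 4 (sole candidate).
row 6, column 5 = 5 (sole candidate).
row 2, column 1 = 1 (sole candidate).
row 1, column 2 = 3 (hidden single in row 1).
row 3, column 5 = 3: in row 3, 3 can only go here (every other open cell in that row sees a 3).
row 4, column 6 = 5 (hidden single in row 4).
Singles propagation stalls; row 3, column 2 is still open with candidates {2,4}.
  Try row 3, column 2 = 2: this forces row 3, column 6=4, row 4, column 2=4, row 4, column 5=6, row 1, column 6=2; then column 4 has no cell left for 2 — contradiction.
So row 3, column 2 = 4.
row 3, column 6 = 2: row 3 has {1,3,4,5,6}; col 6 has {1,3,5,6}; region has {1,3,5} → only 2 remains.

641532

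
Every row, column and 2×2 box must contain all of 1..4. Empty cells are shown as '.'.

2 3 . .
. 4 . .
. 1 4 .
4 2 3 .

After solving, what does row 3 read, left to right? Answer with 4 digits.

row 1, column 3 = 1: row 1 has {2,3}; col 3 has {3,4}; box has {} → only 1 remains.
row 1, column 4 = 4: row 1 has {1,2,3}; col 4 has {}; box has {1} → only 4 remains.
row 2, column 1 = 1: row 2 has {4}; col 1 has {2,4}; box has {2,3,4} → only 1 remains.
row 2, column 3 = 2: row 2 has {1,4}; col 3 has {1,3,4}; box has {1,4} → only 2 remains.
row 2, column 4 = 3: row 2 has {1,2,4}; col 4 has {4}; box has {1,2,4} → only 3 remains.
row 3, column 1 = 3: row 3 has {1,4}; col 1 has {1,2,4}; box has {1,2,4} → only 3 remains.
row 3, column 4 = 2: row 3 has {1,3,4}; col 4 has {3,4}; box has {3,4} → only 2 remains.

3142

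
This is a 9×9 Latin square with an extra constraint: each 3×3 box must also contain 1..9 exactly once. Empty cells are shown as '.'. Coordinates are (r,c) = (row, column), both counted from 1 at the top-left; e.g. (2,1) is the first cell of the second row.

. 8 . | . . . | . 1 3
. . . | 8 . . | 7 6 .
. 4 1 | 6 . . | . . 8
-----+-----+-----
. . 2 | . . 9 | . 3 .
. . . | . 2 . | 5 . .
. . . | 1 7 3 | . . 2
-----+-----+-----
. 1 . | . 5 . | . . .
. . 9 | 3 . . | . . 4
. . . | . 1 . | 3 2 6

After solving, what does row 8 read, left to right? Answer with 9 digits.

269387154

(5,4) = 4: row 5 has {2,5}; col 4 has {1,3,6,8}; box has {1,2,3,7,9} → only 4 remains.
(4,4) = 5: row 4 has {2,3,9}; col 4 has {1,3,4,6,8}; box has {1,2,3,4,7,9} → only 5 remains.
(2,6) = 1: in row 2, 1 can only go here (every other open cell in that row sees a 1).
(2,5) = 4: in row 2, 4 can only go here (every other open cell in that row sees a 4).
(1,5) = 9: row 1 has {1,3,8}; col 5 has {1,2,4,5,7}; box has {1,4,6,8} → only 9 remains.
(3,5) = 3: row 3 has {1,4,6,8}; col 5 has {1,2,4,5,7,9}; box has {1,4,6,8,9} → only 3 remains.
(1,7) = 4: in row 1, 4 can only go here (every other open cell in that row sees a 4).
(4,1) = 4: in row 4, 4 can only go here (every other open cell in that row sees a 4).
(6,8) = 4: in row 6, 4 can only go here (every other open cell in that row sees a 4).
(8,7) = 1: in row 8, 1 can only go here (every other open cell in that row sees a 1).
(4,9) = 1: in row 4, 1 can only go here (every other open cell in that row sees a 1).
(4,2) = 7: in row 4, 7 can only go here (every other open cell in that row sees a 7).
(9,2) = 5: row 9 has {1,2,3,6}; col 2 has {1,4,7,8}; box has {1,9} → only 5 remains.
(5,1) = 1: in row 5, 1 can only go here (every other open cell in that row sees a 1).
(8,8) = 5: in row 8, 5 can only go here (every other open cell in that row sees a 5).
(3,8) = 9: row 3 has {1,3,4,6,8}; col 8 has {1,2,3,4,5,6}; box has {1,3,4,6,7,8} → only 9 remains.
(2,9) = 5: row 2 has {1,4,6,7,8}; col 9 has {1,2,3,4,6,8}; box has {1,3,4,6,7,8,9} → only 5 remains.
(3,7) = 2: row 3 has {1,3,4,6,8,9}; col 7 has {1,3,4,5,7}; box has {1,3,4,5,6,7,8,9} → only 2 remains.
(2,3) = 3: row 2 has {1,4,5,6,7,8}; col 3 has {1,2,9}; box has {1,4,8} → only 3 remains.
(5,2) = 3: in row 5, 3 can only go here (every other open cell in that row sees a 3).
(5,9) = 9: in row 5, 9 can only go here (every other open cell in that row sees a 9).
(7,9) = 7: row 7 has {1,5}; col 9 has {1,2,3,4,5,6,8,9}; box has {1,2,3,4,5,6} → only 7 remains.
(7,8) = 8: row 7 has {1,5,7}; col 8 has {1,2,3,4,5,6,9}; box has {1,2,3,4,5,6,7} → only 8 remains.
(5,8) = 7: row 5 has {1,2,3,4,5,9}; col 8 has {1,2,3,4,5,6,8,9}; box has {1,2,3,4,5,9} → only 7 remains.
(7,7) = 9: row 7 has {1,5,7,8}; col 7 has {1,2,3,4,5,7}; box has {1,2,3,4,5,6,7,8} → only 9 remains.
(7,4) = 2: row 7 has {1,5,7,8,9}; col 4 has {1,3,4,5,6,8}; box has {1,3,5} → only 2 remains.
(1,4) = 7: row 1 has {1,3,4,8,9}; col 4 has {1,2,3,4,5,6,8}; box has {1,3,4,6,8,9} → only 7 remains.
(3,6) = 5: row 3 has {1,2,3,4,6,8,9}; col 6 has {1,3,9}; box has {1,3,4,6,7,8,9} → only 5 remains.
(9,4) = 9: row 9 has {1,2,3,5,6}; col 4 has {1,2,3,4,5,6,7,8}; box has {1,2,3,5} → only 9 remains.
(1,6) = 2: row 1 has {1,3,4,7,8,9}; col 6 has {1,3,5,9}; box has {1,3,4,5,6,7,8,9} → only 2 remains.
(3,1) = 7: row 3 has {1,2,3,4,5,6,8,9}; col 1 has {1,4}; box has {1,3,4,8} → only 7 remains.
(9,1) = 8: row 9 has {1,2,3,5,6,9}; col 1 has {1,4,7}; box has {1,5,9} → only 8 remains.
(7,1) = 3: in row 7, 3 can only go here (every other open cell in that row sees a 3).
(8,6) = 7: in row 8, 7 can only go here (every other open cell in that row sees a 7).
(9,6) = 4: row 9 has {1,2,3,5,6,8,9}; col 6 has {1,2,3,5,7,9}; box has {1,2,3,5,7,9} → only 4 remains.
(7,6) = 6: row 7 has {1,2,3,5,7,8,9}; col 6 has {1,2,3,4,5,7,9}; box has {1,2,3,4,5,7,9} → only 6 remains.
(8,5) = 8: row 8 has {1,3,4,5,7,9}; col 5 has {1,2,3,4,5,7,9}; box has {1,2,3,4,5,6,7,9} → only 8 remains.
(9,3) = 7: row 9 has {1,2,3,4,5,6,8,9}; col 3 has {1,2,3,9}; box has {1,3,5,8,9} → only 7 remains.
(4,5) = 6: row 4 has {1,2,3,4,5,7,9}; col 5 has {1,2,3,4,5,7,8,9}; box has {1,2,3,4,5,7,9} → only 6 remains.
(4,7) = 8: row 4 has {1,2,3,4,5,6,7,9}; col 7 has {1,2,3,4,5,7,9}; box has {1,2,3,4,5,7,9} → only 8 remains.
(5,6) = 8: row 5 has {1,2,3,4,5,7,9}; col 6 has {1,2,3,4,5,6,7,9}; box has {1,2,3,4,5,6,7,9} → only 8 remains.
(6,7) = 6: row 6 has {1,2,3,4,7}; col 7 has {1,2,3,4,5,7,8,9}; box has {1,2,3,4,5,7,8,9} → only 6 remains.
(7,3) = 4: row 7 has {1,2,3,5,6,7,8,9}; col 3 has {1,2,3,7,9}; box has {1,3,5,7,8,9} → only 4 remains.
(5,3) = 6: row 5 has {1,2,3,4,5,7,8,9}; col 3 has {1,2,3,4,7,9}; box has {1,2,3,4,7} → only 6 remains.
(6,2) = 9: row 6 has {1,2,3,4,6,7}; col 2 has {1,3,4,5,7,8}; box has {1,2,3,4,6,7} → only 9 remains.
(1,3) = 5: row 1 has {1,2,3,4,7,8,9}; col 3 has {1,2,3,4,6,7,9}; box has {1,3,4,7,8} → only 5 remains.
(2,2) = 2: row 2 has {1,3,4,5,6,7,8}; col 2 has {1,3,4,5,7,8,9}; box has {1,3,4,5,7,8} → only 2 remains.
(6,1) = 5: row 6 has {1,2,3,4,6,7,9}; col 1 has {1,3,4,7,8}; box has {1,2,3,4,6,7,9} → only 5 remains.
(6,3) = 8: row 6 has {1,2,3,4,5,6,7,9}; col 3 has {1,2,3,4,5,6,7,9}; box has {1,2,3,4,5,6,7,9} → only 8 remains.
(8,2) = 6: row 8 has {1,3,4,5,7,8,9}; col 2 has {1,2,3,4,5,7,8,9}; box has {1,3,4,5,7,8,9} → only 6 remains.
(1,1) = 6: row 1 has {1,2,3,4,5,7,8,9}; col 1 has {1,3,4,5,7,8}; box has {1,2,3,4,5,7,8} → only 6 remains.
(2,1) = 9: row 2 has {1,2,3,4,5,6,7,8}; col 1 has {1,3,4,5,6,7,8}; box has {1,2,3,4,5,6,7,8} → only 9 remains.
(8,1) = 2: row 8 has {1,3,4,5,6,7,8,9}; col 1 has {1,3,4,5,6,7,8,9}; box has {1,3,4,5,6,7,8,9} → only 2 remains.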